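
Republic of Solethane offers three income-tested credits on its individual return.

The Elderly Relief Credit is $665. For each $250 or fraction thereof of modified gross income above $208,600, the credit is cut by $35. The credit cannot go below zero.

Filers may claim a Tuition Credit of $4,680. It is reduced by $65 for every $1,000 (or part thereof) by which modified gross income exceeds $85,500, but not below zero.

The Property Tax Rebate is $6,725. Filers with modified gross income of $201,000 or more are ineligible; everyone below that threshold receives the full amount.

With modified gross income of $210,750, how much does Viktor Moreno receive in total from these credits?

$350

Elderly Relief Credit: income exceeds $208,600 by $2,150, which is 9 full-or-partial $250 increments; reduction = 9 × $35 = $315, leaving $350.
Tuition Credit: income exceeds $85,500 by $125,250 → 126 increments × $65 = $8,190 ≥ base, so the credit is $0.
Property Tax Rebate: $210,750 meets or exceeds the $201,000 cutoff, so the credit is $0.
Total: $350 + $0 + $0 = $350.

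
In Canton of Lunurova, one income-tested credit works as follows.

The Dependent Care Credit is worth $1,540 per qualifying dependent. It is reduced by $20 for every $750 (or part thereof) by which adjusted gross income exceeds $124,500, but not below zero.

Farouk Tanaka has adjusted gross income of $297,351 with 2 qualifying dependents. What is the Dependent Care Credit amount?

$0

Dependent Care Credit: base = 2 × $1,540 = $3,080. income exceeds $124,500 by $172,851 → 231 increments × $20 = $4,620 ≥ base, so the credit is $0.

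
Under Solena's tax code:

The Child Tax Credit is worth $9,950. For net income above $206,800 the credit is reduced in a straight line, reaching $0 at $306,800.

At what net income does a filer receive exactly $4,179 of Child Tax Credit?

$264,800

$4,179 is 4,179/9,950 of the full $9,950, so 5,771/9,950 of the $100,000 range has been used: income = $206,800 + $100,000 × 5,771/9,950 = $264,800.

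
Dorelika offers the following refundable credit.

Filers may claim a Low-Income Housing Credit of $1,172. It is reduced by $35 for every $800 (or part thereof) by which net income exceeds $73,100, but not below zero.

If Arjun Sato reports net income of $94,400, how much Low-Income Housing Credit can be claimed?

Low-Income Housing Credit: income exceeds $73,100 by $21,300, which is 27 full-or-partial $800 increments; reduction = 27 × $35 = $945, leaving $227.

$227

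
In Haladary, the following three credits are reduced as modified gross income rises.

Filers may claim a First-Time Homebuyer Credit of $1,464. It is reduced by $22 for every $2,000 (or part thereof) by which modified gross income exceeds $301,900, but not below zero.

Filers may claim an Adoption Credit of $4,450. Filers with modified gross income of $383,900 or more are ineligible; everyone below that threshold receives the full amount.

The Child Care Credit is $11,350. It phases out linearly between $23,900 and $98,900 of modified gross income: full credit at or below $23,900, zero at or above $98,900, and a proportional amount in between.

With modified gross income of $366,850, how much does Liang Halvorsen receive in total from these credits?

$5,188

First-Time Homebuyer Credit: income exceeds $301,900 by $64,950, which is 33 full-or-partial $2,000 increments; reduction = 33 × $22 = $726, leaving $738.
Adoption Credit: $366,850 is below the $383,900 cutoff, so the full $4,450 applies.
Child Care Credit: $366,850 is at or above $98,900, so the credit is $0.
Total: $738 + $4,450 + $0 = $5,188.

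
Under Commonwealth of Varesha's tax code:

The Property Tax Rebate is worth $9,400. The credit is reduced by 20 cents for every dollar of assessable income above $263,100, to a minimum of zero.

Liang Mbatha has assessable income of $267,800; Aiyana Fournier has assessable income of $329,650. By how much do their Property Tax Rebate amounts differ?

Liang ($267,800): Property Tax Rebate: 20% of the $4,700 excess over $263,100 is $940; credit = $9,400 − $940 = $8,460.
Aiyana ($329,650): Property Tax Rebate: 20% of the $66,550 excess over $263,100 is $13,310 ≥ base, so the credit is $0.
Difference: |$8,460 − $0| = $8,460.

$8,460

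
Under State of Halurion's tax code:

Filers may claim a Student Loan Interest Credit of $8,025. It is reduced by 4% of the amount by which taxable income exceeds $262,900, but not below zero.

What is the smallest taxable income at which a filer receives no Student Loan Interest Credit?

$463,525

The credit falls by 4% of each dollar above $262,900, so it reaches zero when the excess is $8,025 / 4% = $200,625: income = $262,900 + $200,625 = $463,525.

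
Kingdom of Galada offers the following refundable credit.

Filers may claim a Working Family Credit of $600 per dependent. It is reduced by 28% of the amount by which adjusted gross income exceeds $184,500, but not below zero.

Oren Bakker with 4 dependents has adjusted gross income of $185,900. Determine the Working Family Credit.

$2,008

Working Family Credit: base = 4 × $600 = $2,400. 28% of the $1,400 excess over $184,500 is $392; credit = $2,400 − $392 = $2,008.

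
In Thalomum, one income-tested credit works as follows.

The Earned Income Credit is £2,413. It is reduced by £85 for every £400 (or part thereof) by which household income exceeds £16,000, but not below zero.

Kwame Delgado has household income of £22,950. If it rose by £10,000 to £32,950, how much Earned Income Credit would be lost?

£883

At £22,950 — income exceeds £16,000 by £6,950, which is 18 full-or-partial £400 increments; reduction = 18 × £85 = £1,530, leaving £883.
At £32,950 — income exceeds £16,000 by £16,950 → 43 increments × £85 = £3,655 ≥ base, so the credit is £0.
Lost: £883 − £0 = £883.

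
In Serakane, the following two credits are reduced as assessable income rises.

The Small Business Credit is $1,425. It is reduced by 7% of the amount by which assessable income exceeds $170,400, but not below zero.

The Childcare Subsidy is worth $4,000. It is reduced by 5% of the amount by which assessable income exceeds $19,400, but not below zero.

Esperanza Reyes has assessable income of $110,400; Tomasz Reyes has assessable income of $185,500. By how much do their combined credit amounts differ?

Esperanza ($110,400): Small Business Credit: $110,400 is at or below the $170,400 threshold, so the full $1,425 applies. Childcare Subsidy: 5% of the $91,000 excess over $19,400 is $4,550 ≥ base, so the credit is $0. total $1,425 + $0 = $1,425
Tomasz ($185,500): Small Business Credit: 7% of the $15,100 excess over $170,400 is $1,057; credit = $1,425 − $1,057 = $368. Childcare Subsidy: 5% of the $166,100 excess over $19,400 is $8,305 ≥ base, so the credit is $0. total $368 + $0 = $368
Difference: |$1,425 − $368| = $1,057.

$1,057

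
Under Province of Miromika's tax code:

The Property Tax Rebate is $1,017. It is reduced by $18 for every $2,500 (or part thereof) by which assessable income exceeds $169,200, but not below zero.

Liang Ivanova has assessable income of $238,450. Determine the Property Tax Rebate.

$513

Property Tax Rebate: income exceeds $169,200 by $69,250, which is 28 full-or-partial $2,500 increments; reduction = 28 × $18 = $504, leaving $513.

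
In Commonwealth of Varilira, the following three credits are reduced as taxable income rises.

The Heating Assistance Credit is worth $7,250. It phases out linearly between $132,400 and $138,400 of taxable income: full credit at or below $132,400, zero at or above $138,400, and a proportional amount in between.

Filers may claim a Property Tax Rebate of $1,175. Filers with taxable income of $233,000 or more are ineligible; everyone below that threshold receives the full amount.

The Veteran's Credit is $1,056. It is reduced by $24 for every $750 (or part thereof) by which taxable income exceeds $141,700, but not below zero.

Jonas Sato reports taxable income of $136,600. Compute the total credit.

$4,406

Heating Assistance Credit: $136,600 is $4,200 into a $6,000 phase-out range, leaving 1,800/6,000 of the credit: $7,250 × 1,800/6,000 = $2,175.
Property Tax Rebate: $136,600 is below the $233,000 cutoff, so the full $1,175 applies.
Veteran's Credit: $136,600 is at or below the $141,700 threshold, so the full $1,056 applies.
Total: $2,175 + $1,175 + $1,056 = $4,406.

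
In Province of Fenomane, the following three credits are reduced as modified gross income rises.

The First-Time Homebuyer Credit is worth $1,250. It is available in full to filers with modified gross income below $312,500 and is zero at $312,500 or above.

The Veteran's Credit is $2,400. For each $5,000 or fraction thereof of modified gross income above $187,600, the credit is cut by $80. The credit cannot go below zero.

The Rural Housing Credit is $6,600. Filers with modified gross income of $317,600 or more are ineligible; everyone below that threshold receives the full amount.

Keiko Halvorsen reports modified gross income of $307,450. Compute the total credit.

$8,330

First-Time Homebuyer Credit: $307,450 is below the $312,500 cutoff, so the full $1,250 applies.
Veteran's Credit: income exceeds $187,600 by $119,850, which is 24 full-or-partial $5,000 increments; reduction = 24 × $80 = $1,920, leaving $480.
Rural Housing Credit: $307,450 is below the $317,600 cutoff, so the full $6,600 applies.
Total: $1,250 + $480 + $6,600 = $8,330.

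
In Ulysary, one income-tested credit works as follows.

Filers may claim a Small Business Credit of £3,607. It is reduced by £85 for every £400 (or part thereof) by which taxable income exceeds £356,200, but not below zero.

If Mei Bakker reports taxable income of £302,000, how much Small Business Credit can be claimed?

£3,607

Small Business Credit: £302,000 is at or below the £356,200 threshold, so the full £3,607 applies.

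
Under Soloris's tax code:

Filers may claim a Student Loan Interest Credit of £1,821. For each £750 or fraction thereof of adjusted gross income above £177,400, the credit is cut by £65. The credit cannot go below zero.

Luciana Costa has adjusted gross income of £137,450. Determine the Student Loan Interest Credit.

Student Loan Interest Credit: £137,450 is at or below the £177,400 threshold, so the full £1,821 applies.

£1,821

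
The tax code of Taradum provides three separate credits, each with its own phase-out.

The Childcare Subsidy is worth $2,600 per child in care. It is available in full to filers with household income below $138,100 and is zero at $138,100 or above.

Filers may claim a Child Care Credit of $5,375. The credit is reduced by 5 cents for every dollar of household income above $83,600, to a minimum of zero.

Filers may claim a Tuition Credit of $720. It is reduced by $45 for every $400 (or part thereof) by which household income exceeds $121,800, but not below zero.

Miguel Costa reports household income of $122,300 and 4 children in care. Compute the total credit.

$14,470

Childcare Subsidy: base = 4 × $2,600 = $10,400. $122,300 is below the $138,100 cutoff, so the full $10,400 applies.
Child Care Credit: 5% of the $38,700 excess over $83,600 is $1,935; credit = $5,375 − $1,935 = $3,440.
Tuition Credit: income exceeds $121,800 by $500, which is 2 full-or-partial $400 increments; reduction = 2 × $45 = $90, leaving $630.
Total: $10,400 + $3,440 + $630 = $14,470.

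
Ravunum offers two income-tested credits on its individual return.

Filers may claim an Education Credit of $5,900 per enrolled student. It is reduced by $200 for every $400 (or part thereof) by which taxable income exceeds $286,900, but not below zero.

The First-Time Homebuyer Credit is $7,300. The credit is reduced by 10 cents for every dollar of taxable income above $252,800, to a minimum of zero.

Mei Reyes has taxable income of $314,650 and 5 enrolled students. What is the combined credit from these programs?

$16,615

Education Credit: base = 5 × $5,900 = $29,500. income exceeds $286,900 by $27,750, which is 70 full-or-partial $400 increments; reduction = 70 × $200 = $14,000, leaving $15,500.
First-Time Homebuyer Credit: 10% of the $61,850 excess over $252,800 is $6,185; credit = $7,300 − $6,185 = $1,115.
Total: $15,500 + $1,115 = $16,615.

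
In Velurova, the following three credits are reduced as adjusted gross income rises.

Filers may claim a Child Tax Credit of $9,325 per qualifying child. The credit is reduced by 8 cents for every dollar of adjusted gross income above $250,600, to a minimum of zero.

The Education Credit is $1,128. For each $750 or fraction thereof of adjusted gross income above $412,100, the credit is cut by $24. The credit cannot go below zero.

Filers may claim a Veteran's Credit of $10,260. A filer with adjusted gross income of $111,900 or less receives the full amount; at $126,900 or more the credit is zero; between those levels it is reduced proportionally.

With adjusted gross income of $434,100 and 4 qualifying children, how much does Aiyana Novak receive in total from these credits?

Child Tax Credit: base = 4 × $9,325 = $37,300. 8% of the $183,500 excess over $250,600 is $14,680; credit = $37,300 − $14,680 = $22,620.
Education Credit: income exceeds $412,100 by $22,000, which is 30 full-or-partial $750 increments; reduction = 30 × $24 = $720, leaving $408.
Veteran's Credit: $434,100 is at or above $126,900, so the credit is $0.
Total: $22,620 + $408 + $0 = $23,028.

$23,028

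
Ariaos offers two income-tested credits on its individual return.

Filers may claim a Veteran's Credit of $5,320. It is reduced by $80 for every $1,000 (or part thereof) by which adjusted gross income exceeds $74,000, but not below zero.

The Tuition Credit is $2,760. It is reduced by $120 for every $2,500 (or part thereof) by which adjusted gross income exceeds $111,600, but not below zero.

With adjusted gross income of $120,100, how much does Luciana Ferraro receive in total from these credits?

Veteran's Credit: income exceeds $74,000 by $46,100, which is 47 full-or-partial $1,000 increments; reduction = 47 × $80 = $3,760, leaving $1,560.
Tuition Credit: income exceeds $111,600 by $8,500, which is 4 full-or-partial $2,500 increments; reduction = 4 × $120 = $480, leaving $2,280.
Total: $1,560 + $2,280 = $3,840.

$3,840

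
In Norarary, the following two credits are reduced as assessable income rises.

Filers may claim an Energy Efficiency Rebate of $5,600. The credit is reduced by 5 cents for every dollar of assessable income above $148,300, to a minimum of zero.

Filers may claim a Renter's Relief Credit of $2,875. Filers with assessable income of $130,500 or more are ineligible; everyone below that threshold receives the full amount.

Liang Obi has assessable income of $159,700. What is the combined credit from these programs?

Energy Efficiency Rebate: 5% of the $11,400 excess over $148,300 is $570; credit = $5,600 − $570 = $5,030.
Renter's Relief Credit: $159,700 meets or exceeds the $130,500 cutoff, so the credit is $0.
Total: $5,030 + $0 = $5,030.

$5,030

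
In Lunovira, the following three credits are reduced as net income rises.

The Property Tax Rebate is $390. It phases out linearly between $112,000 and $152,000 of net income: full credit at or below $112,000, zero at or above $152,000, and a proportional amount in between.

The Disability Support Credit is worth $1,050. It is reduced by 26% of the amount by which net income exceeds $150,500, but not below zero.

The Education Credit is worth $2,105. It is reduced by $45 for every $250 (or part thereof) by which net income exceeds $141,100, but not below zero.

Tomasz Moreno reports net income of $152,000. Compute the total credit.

$785

Property Tax Rebate: $152,000 is at or above $152,000, so the credit is $0.
Disability Support Credit: 26% of the $1,500 excess over $150,500 is $390; credit = $1,050 − $390 = $660.
Education Credit: income exceeds $141,100 by $10,900, which is 44 full-or-partial $250 increments; reduction = 44 × $45 = $1,980, leaving $125.
Total: $0 + $660 + $125 = $785.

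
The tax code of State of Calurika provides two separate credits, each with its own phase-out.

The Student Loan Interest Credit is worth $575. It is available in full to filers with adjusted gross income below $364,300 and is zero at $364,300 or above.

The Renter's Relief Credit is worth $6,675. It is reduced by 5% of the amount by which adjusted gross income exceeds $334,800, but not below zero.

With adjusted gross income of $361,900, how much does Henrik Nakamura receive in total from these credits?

$5,895

Student Loan Interest Credit: $361,900 is below the $364,300 cutoff, so the full $575 applies.
Renter's Relief Credit: 5% of the $27,100 excess over $334,800 is $1,355; credit = $6,675 − $1,355 = $5,320.
Total: $575 + $5,320 = $5,895.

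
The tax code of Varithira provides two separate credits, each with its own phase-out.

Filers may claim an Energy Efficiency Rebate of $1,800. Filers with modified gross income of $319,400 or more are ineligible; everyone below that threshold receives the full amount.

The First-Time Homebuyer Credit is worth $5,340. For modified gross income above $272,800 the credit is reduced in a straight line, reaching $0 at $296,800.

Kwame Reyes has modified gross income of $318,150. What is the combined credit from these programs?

Energy Efficiency Rebate: $318,150 is below the $319,400 cutoff, so the full $1,800 applies.
First-Time Homebuyer Credit: $318,150 is at or above $296,800, so the credit is $0.
Total: $1,800 + $0 = $1,800.

$1,800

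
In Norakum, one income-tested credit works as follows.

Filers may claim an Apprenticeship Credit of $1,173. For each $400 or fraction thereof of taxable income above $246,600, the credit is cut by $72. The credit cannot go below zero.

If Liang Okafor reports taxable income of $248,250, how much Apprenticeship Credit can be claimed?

Apprenticeship Credit: income exceeds $246,600 by $1,650, which is 5 full-or-partial $400 increments; reduction = 5 × $72 = $360, leaving $813.

$813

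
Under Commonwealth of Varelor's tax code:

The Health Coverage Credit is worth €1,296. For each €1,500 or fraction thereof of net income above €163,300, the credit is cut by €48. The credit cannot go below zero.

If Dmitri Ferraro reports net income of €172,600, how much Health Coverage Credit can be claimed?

€960

Health Coverage Credit: income exceeds €163,300 by €9,300, which is 7 full-or-partial €1,500 increments; reduction = 7 × €48 = €336, leaving €960.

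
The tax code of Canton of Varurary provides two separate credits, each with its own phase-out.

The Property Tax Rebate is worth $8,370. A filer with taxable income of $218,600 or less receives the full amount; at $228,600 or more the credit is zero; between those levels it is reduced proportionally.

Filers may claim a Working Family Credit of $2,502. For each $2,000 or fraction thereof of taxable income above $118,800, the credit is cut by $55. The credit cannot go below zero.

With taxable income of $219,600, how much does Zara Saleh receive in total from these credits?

Property Tax Rebate: $219,600 is $1,000 into a $10,000 phase-out range, leaving 9,000/10,000 of the credit: $8,370 × 9,000/10,000 = $7,533.
Working Family Credit: income exceeds $118,800 by $100,800 → 51 increments × $55 = $2,805 ≥ base, so the credit is $0.
Total: $7,533 + $0 = $7,533.

$7,533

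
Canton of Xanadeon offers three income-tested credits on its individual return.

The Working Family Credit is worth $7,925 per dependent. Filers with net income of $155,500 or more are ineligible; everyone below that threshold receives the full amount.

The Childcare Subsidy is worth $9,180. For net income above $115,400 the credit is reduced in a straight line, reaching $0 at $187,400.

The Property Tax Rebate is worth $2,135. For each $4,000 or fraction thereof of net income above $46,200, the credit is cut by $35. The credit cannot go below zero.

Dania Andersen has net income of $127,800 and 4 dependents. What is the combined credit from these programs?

$40,699

Working Family Credit: base = 4 × $7,925 = $31,700. $127,800 is below the $155,500 cutoff, so the full $31,700 applies.
Childcare Subsidy: $127,800 is $12,400 into a $72,000 phase-out range, leaving 59,600/72,000 of the credit: $9,180 × 59,600/72,000 = $7,599.
Property Tax Rebate: income exceeds $46,200 by $81,600, which is 21 full-or-partial $4,000 increments; reduction = 21 × $35 = $735, leaving $1,400.
Total: $31,700 + $7,599 + $1,400 = $40,699.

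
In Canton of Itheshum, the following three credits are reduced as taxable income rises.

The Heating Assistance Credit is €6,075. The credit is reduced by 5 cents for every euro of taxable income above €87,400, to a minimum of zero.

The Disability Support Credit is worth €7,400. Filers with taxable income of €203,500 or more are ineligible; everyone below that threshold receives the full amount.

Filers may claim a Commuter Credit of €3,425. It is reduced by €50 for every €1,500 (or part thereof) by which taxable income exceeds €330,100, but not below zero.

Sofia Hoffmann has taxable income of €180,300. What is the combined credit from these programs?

€12,255

Heating Assistance Credit: 5% of the €92,900 excess over €87,400 is €4,645; credit = €6,075 − €4,645 = €1,430.
Disability Support Credit: €180,300 is below the €203,500 cutoff, so the full €7,400 applies.
Commuter Credit: €180,300 is at or below the €330,100 threshold, so the full €3,425 applies.
Total: €1,430 + €7,400 + €3,425 = €12,255.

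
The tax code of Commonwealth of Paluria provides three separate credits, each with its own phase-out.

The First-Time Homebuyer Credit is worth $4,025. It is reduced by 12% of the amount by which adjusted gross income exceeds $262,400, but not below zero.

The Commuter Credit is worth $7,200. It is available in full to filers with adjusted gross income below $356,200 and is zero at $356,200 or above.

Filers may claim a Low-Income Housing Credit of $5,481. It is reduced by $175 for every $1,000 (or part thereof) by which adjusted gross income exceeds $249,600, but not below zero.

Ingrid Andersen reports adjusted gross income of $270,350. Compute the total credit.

$12,077

First-Time Homebuyer Credit: 12% of the $7,950 excess over $262,400 is $954; credit = $4,025 − $954 = $3,071.
Commuter Credit: $270,350 is below the $356,200 cutoff, so the full $7,200 applies.
Low-Income Housing Credit: income exceeds $249,600 by $20,750, which is 21 full-or-partial $1,000 increments; reduction = 21 × $175 = $3,675, leaving $1,806.
Total: $3,071 + $7,200 + $1,806 = $12,077.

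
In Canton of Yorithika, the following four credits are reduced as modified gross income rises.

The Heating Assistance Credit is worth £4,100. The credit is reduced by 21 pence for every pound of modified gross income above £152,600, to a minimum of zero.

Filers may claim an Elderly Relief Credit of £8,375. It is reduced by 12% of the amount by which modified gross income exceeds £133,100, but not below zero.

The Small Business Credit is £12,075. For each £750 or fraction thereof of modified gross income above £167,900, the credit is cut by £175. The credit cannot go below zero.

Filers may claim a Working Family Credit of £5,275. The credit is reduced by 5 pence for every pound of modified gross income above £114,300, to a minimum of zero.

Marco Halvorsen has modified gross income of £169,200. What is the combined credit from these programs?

£18,912

Heating Assistance Credit: 21% of the £16,600 excess over £152,600 is £3,486; credit = £4,100 − £3,486 = £614.
Elderly Relief Credit: 12% of the £36,100 excess over £133,100 is £4,332; credit = £8,375 − £4,332 = £4,043.
Small Business Credit: income exceeds £167,900 by £1,300, which is 2 full-or-partial £750 increments; reduction = 2 × £175 = £350, leaving £11,725.
Working Family Credit: 5% of the £54,900 excess over £114,300 is £2,745; credit = £5,275 − £2,745 = £2,530.
Total: £614 + £4,043 + £11,725 + £2,530 = £18,912.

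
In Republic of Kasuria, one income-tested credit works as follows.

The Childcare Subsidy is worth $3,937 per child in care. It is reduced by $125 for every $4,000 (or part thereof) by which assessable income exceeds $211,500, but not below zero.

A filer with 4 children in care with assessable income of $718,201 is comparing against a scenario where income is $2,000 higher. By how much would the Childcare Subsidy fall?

At $718,201 — base = 4 × $3,937 = $15,748. income exceeds $211,500 by $506,701 → 127 increments × $125 = $15,875 ≥ base, so the credit is $0.
At $720,201 — base = 4 × $3,937 = $15,748. income exceeds $211,500 by $508,701 → 128 increments × $125 = $16,000 ≥ base, so the credit is $0.
Lost: $0 − $0 = $0.

$0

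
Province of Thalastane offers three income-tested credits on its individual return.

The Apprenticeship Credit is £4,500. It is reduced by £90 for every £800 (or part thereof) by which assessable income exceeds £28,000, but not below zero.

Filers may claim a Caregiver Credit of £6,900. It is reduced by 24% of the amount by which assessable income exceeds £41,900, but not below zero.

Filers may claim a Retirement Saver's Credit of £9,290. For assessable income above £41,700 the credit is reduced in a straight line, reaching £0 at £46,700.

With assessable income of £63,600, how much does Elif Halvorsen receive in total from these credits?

£2,142

Apprenticeship Credit: income exceeds £28,000 by £35,600, which is 45 full-or-partial £800 increments; reduction = 45 × £90 = £4,050, leaving £450.
Caregiver Credit: 24% of the £21,700 excess over £41,900 is £5,208; credit = £6,900 − £5,208 = £1,692.
Retirement Saver's Credit: £63,600 is at or above £46,700, so the credit is £0.
Total: £450 + £1,692 + £0 = £2,142.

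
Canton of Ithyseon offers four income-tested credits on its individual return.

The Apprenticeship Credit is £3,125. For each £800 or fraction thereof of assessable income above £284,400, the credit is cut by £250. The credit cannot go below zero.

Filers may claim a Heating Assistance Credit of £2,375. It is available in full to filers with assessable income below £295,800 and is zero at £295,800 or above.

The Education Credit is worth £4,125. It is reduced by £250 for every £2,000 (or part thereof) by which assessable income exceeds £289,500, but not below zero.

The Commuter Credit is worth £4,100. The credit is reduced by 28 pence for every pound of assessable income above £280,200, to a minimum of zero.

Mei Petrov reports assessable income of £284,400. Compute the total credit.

£12,549

Apprenticeship Credit: £284,400 is at or below the £284,400 threshold, so the full £3,125 applies.
Heating Assistance Credit: £284,400 is below the £295,800 cutoff, so the full £2,375 applies.
Education Credit: £284,400 is at or below the £289,500 threshold, so the full £4,125 applies.
Commuter Credit: 28% of the £4,200 excess over £280,200 is £1,176; credit = £4,100 − £1,176 = £2,924.
Total: £3,125 + £2,375 + £4,125 + £2,924 = £12,549.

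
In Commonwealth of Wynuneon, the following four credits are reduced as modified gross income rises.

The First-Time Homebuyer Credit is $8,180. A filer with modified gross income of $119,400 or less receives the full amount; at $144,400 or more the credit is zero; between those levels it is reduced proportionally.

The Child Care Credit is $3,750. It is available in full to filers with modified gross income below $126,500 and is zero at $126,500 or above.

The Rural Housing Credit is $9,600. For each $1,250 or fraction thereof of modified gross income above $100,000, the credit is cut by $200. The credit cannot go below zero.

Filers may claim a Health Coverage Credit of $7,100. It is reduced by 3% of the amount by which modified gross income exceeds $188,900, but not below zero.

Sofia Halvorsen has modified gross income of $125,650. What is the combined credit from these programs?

$22,385

First-Time Homebuyer Credit: $125,650 is $6,250 into a $25,000 phase-out range, leaving 18,750/25,000 of the credit: $8,180 × 18,750/25,000 = $6,135.
Child Care Credit: $125,650 is below the $126,500 cutoff, so the full $3,750 applies.
Rural Housing Credit: income exceeds $100,000 by $25,650, which is 21 full-or-partial $1,250 increments; reduction = 21 × $200 = $4,200, leaving $5,400.
Health Coverage Credit: $125,650 is at or below the $188,900 threshold, so the full $7,100 applies.
Total: $6,135 + $3,750 + $5,400 + $7,100 = $22,385.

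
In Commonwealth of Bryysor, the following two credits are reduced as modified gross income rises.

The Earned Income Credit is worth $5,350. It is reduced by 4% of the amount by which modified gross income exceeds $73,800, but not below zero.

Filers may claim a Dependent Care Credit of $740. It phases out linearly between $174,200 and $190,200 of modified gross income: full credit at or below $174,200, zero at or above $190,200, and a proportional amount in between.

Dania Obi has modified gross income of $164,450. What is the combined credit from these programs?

$2,464

Earned Income Credit: 4% of the $90,650 excess over $73,800 is $3,626; credit = $5,350 − $3,626 = $1,724.
Dependent Care Credit: $164,450 is at or below the $174,200 threshold, so the full $740 applies.
Total: $1,724 + $740 = $2,464.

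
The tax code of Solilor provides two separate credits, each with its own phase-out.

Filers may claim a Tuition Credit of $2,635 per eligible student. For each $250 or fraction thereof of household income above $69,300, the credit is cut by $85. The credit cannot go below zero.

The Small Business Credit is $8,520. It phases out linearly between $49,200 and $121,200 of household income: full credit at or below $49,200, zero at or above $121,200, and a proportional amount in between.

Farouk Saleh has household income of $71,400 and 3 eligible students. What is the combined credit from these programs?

Tuition Credit: base = 3 × $2,635 = $7,905. income exceeds $69,300 by $2,100, which is 9 full-or-partial $250 increments; reduction = 9 × $85 = $765, leaving $7,140.
Small Business Credit: $71,400 is $22,200 into a $72,000 phase-out range, leaving 49,800/72,000 of the credit: $8,520 × 49,800/72,000 = $5,893.
Total: $7,140 + $5,893 = $13,033.

$13,033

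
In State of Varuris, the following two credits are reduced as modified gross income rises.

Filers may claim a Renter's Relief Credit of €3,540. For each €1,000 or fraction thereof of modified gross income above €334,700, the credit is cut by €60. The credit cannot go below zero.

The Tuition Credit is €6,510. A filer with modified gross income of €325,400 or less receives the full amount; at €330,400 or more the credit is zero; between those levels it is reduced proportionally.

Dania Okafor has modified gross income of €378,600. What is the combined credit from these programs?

€900

Renter's Relief Credit: income exceeds €334,700 by €43,900, which is 44 full-or-partial €1,000 increments; reduction = 44 × €60 = €2,640, leaving €900.
Tuition Credit: €378,600 is at or above €330,400, so the credit is €0.
Total: €900 + €0 = €900.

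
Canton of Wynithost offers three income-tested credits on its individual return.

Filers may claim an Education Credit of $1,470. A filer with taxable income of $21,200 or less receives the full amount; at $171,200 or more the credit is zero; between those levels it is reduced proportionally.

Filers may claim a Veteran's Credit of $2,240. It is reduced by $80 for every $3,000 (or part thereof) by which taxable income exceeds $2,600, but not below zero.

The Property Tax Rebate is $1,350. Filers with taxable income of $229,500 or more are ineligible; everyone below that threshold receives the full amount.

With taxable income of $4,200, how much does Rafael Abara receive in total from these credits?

Education Credit: $4,200 is at or below the $21,200 threshold, so the full $1,470 applies.
Veteran's Credit: income exceeds $2,600 by $1,600, which is 1 full-or-partial $3,000 increment; reduction = 1 × $80 = $80, leaving $2,160.
Property Tax Rebate: $4,200 is below the $229,500 cutoff, so the full $1,350 applies.
Total: $1,470 + $2,160 + $1,350 = $4,980.

$4,980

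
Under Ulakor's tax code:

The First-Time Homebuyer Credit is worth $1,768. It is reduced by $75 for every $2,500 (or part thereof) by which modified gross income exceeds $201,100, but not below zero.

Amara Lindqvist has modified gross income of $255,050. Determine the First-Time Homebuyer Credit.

$118

First-Time Homebuyer Credit: income exceeds $201,100 by $53,950, which is 22 full-or-partial $2,500 increments; reduction = 22 × $75 = $1,650, leaving $118.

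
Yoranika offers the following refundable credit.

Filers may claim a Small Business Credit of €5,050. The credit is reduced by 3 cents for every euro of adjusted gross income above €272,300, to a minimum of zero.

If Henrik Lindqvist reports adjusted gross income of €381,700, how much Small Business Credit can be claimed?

€1,768

Small Business Credit: 3% of the €109,400 excess over €272,300 is €3,282; credit = €5,050 − €3,282 = €1,768.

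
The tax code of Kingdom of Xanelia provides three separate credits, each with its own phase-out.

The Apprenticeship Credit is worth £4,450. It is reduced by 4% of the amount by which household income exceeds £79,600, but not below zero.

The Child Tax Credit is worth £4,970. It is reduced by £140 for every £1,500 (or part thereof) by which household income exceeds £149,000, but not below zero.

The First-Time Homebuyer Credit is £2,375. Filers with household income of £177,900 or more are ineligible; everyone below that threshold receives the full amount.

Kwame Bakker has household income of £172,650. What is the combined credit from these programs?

£5,833

Apprenticeship Credit: 4% of the £93,050 excess over £79,600 is £3,722; credit = £4,450 − £3,722 = £728.
Child Tax Credit: income exceeds £149,000 by £23,650, which is 16 full-or-partial £1,500 increments; reduction = 16 × £140 = £2,240, leaving £2,730.
First-Time Homebuyer Credit: £172,650 is below the £177,900 cutoff, so the full £2,375 applies.
Total: £728 + £2,730 + £2,375 = £5,833.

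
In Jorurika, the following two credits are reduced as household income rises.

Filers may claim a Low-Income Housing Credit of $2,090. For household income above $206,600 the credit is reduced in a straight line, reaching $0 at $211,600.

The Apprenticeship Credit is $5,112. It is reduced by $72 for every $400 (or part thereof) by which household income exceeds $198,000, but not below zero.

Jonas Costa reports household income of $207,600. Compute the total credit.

$5,056

Low-Income Housing Credit: $207,600 is $1,000 into a $5,000 phase-out range, leaving 4,000/5,000 of the credit: $2,090 × 4,000/5,000 = $1,672.
Apprenticeship Credit: income exceeds $198,000 by $9,600, which is 24 full-or-partial $400 increments; reduction = 24 × $72 = $1,728, leaving $3,384.
Total: $1,672 + $3,384 = $5,056.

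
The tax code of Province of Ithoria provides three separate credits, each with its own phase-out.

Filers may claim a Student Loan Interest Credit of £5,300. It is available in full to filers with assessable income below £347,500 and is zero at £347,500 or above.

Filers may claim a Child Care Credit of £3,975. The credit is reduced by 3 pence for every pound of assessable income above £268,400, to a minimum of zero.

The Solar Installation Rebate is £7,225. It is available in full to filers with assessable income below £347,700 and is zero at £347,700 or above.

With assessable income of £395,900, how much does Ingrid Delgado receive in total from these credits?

£150

Student Loan Interest Credit: £395,900 meets or exceeds the £347,500 cutoff, so the credit is £0.
Child Care Credit: 3% of the £127,500 excess over £268,400 is £3,825; credit = £3,975 − £3,825 = £150.
Solar Installation Rebate: £395,900 meets or exceeds the £347,700 cutoff, so the credit is £0.
Total: £0 + £150 + £0 = £150.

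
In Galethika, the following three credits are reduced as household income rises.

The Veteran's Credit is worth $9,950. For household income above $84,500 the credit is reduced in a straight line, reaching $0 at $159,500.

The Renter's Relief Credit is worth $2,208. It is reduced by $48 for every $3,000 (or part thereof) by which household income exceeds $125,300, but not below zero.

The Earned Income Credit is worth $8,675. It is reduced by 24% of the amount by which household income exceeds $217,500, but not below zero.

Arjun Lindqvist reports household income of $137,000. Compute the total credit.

Veteran's Credit: $137,000 is $52,500 into a $75,000 phase-out range, leaving 22,500/75,000 of the credit: $9,950 × 22,500/75,000 = $2,985.
Renter's Relief Credit: income exceeds $125,300 by $11,700, which is 4 full-or-partial $3,000 increments; reduction = 4 × $48 = $192, leaving $2,016.
Earned Income Credit: $137,000 is at or below the $217,500 threshold, so the full $8,675 applies.
Total: $2,985 + $2,016 + $8,675 = $13,676.

$13,676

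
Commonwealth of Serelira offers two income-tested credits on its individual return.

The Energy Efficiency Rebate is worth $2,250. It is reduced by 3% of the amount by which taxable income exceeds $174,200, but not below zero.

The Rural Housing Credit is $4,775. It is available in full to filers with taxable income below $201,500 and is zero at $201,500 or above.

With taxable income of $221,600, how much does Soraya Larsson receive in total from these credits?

$828

Energy Efficiency Rebate: 3% of the $47,400 excess over $174,200 is $1,422; credit = $2,250 − $1,422 = $828.
Rural Housing Credit: $221,600 meets or exceeds the $201,500 cutoff, so the credit is $0.
Total: $828 + $0 = $828.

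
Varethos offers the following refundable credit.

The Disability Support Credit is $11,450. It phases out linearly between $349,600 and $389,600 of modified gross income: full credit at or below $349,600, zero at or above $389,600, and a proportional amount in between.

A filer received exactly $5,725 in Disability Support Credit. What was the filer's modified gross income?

$369,600

$5,725 is 5,725/11,450 of the full $11,450, so 5,725/11,450 of the $40,000 range has been used: income = $349,600 + $40,000 × 5,725/11,450 = $369,600.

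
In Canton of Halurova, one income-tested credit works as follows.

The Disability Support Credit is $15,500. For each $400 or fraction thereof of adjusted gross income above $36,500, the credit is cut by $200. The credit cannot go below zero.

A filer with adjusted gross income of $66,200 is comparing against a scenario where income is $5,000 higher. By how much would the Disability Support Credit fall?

At $66,200 — income exceeds $36,500 by $29,700, which is 75 full-or-partial $400 increments; reduction = 75 × $200 = $15,000, leaving $500.
At $71,200 — income exceeds $36,500 by $34,700 → 87 increments × $200 = $17,400 ≥ base, so the credit is $0.
Lost: $500 − $0 = $500.

$500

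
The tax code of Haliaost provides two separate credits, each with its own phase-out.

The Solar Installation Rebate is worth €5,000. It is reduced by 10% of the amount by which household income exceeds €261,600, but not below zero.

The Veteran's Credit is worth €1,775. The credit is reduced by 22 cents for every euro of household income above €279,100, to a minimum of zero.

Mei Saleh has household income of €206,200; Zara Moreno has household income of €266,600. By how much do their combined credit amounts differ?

€500

Mei (€206,200): Solar Installation Rebate: €206,200 is at or below the €261,600 threshold, so the full €5,000 applies. Veteran's Credit: €206,200 is at or below the €279,100 threshold, so the full €1,775 applies. total €5,000 + €1,775 = €6,775
Zara (€266,600): Solar Installation Rebate: 10% of the €5,000 excess over €261,600 is €500; credit = €5,000 − €500 = €4,500. Veteran's Credit: €266,600 is at or below the €279,100 threshold, so the full €1,775 applies. total €4,500 + €1,775 = €6,275
Difference: |€6,775 − €6,275| = €500.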